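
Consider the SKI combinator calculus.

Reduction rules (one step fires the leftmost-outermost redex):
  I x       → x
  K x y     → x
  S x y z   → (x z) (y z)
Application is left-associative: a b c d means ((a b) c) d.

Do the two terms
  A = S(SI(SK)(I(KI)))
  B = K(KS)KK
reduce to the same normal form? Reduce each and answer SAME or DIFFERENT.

Term A:
  start: S(SI(SK)(I(KI)))
  [1] S(I(I(KI))(SK(I(KI))))
  [2] S(I(KI)(SK(I(KI))))
  [3] S(KI(SK(I(KI))))
  [4] SI

Term B:
  start: K(KS)KK
  [1] KSK
  [2] S

Answer: DIFFERENT — A ⇓ SI, B ⇓ S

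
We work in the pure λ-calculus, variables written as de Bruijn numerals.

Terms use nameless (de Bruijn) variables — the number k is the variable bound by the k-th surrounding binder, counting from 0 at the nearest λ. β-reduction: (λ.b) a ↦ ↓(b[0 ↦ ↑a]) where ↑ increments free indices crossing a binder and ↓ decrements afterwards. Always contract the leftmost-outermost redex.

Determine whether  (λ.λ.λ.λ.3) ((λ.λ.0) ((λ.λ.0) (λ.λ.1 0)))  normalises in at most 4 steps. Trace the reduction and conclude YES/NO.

  start: (λ.λ.λ.λ.3) ((λ.λ.0) ((λ.λ.0) (λ.λ.1 0)))
  step 1: λ.λ.λ.(λ.λ.0) ((λ.λ.0) (λ.λ.1 0))
  step 2: λ.λ.λ.λ.0

Answer: YES — reaches normal form λ.λ.λ.λ.0 in 2 ≤ 4 steps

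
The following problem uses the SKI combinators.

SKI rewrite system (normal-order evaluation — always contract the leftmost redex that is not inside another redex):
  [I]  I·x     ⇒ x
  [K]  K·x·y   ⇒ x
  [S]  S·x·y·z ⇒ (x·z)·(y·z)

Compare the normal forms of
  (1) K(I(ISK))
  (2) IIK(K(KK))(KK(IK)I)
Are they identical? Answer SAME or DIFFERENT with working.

Answer: DIFFERENT — A ⇓ K(SK), B ⇓ K(KK)

Reduction:
Term A:
  start: K(I(ISK))
  [1] K(ISK)
  [2] K(SK)

Term B:
  start: IIK(K(KK))(KK(IK)I)
  [1] IK(K(KK))(KK(IK)I)
  [2] K(K(KK))(KK(IK)I)
  [3] K(KK)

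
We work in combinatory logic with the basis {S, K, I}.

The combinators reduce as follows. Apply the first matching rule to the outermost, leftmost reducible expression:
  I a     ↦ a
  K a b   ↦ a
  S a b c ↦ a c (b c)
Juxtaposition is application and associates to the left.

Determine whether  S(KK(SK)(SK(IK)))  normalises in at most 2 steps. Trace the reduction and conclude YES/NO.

Answer: YES — reaches normal form S(K(SKK)) in 2 ≤ 2 steps

Reduction:
  start: S(KK(SK)(SK(IK)))
  [1] S(K(SK(IK)))
  [2] S(K(SKK))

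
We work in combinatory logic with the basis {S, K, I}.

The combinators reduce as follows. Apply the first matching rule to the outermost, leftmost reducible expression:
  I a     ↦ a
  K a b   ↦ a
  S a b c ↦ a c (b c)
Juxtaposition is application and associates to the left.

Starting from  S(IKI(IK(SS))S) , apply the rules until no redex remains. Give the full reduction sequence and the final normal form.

  start: S(IKI(IK(SS))S)
  →1  S(KI(IK(SS))S)
  →2  S(IS)
  →3  SS

Answer: normal form = SS  (in 3 steps)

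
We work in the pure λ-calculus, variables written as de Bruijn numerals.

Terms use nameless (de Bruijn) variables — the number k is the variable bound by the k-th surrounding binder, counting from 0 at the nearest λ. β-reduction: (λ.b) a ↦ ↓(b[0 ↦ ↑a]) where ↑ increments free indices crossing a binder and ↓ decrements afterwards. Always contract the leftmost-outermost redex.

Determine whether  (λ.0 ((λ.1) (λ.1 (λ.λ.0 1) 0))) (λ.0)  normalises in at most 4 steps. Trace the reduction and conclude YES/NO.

Answer: YES — reaches normal form λ.0 in 3 ≤ 4 steps

Derivation:
  start: (λ.0 ((λ.1) (λ.1 (λ.λ.0 1) 0))) (λ.0)
  [1] (λ.0) ((λ.λ.0) (λ.(λ.0) (λ.λ.0 1) 0))
  [2] (λ.λ.0) (λ.(λ.0) (λ.λ.0 1) 0)
  [3] λ.0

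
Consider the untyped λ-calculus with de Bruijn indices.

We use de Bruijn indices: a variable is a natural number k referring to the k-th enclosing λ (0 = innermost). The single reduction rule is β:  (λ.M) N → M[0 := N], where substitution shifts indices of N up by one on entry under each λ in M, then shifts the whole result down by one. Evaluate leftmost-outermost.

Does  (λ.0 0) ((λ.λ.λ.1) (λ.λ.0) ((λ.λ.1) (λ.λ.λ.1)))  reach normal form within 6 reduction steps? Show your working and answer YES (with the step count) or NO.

Answer: YES — reaches normal form λ.λ.λ.λ.1 in 5 ≤ 6 steps

Working:
  start: (λ.0 0) ((λ.λ.λ.1) (λ.λ.0) ((λ.λ.1) (λ.λ.λ.1)))
  step 1: (λ.λ.λ.1) (λ.λ.0) ((λ.λ.1) (λ.λ.λ.1)) ((λ.λ.λ.1) (λ.λ.0) ((λ.λ.1) (λ.λ.λ.1)))
  step 2: (λ.λ.1) ((λ.λ.1) (λ.λ.λ.1)) ((λ.λ.λ.1) (λ.λ.0) ((λ.λ.1) (λ.λ.λ.1)))
  step 3: (λ.(λ.λ.1) (λ.λ.λ.1)) ((λ.λ.λ.1) (λ.λ.0) ((λ.λ.1) (λ.λ.λ.1)))
  step 4: (λ.λ.1) (λ.λ.λ.1)
  step 5: λ.λ.λ.λ.1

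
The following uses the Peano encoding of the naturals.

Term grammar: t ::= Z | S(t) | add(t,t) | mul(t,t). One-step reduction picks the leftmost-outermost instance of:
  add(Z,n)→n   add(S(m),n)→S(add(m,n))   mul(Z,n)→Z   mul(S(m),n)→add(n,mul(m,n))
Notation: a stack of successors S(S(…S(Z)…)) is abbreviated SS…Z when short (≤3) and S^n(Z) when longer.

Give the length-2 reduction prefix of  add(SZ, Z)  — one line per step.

Answer: after 2 steps: SZ

Working:
  start: add(SZ, Z)
  step 1: S(add(Z, Z))
  step 2: SZ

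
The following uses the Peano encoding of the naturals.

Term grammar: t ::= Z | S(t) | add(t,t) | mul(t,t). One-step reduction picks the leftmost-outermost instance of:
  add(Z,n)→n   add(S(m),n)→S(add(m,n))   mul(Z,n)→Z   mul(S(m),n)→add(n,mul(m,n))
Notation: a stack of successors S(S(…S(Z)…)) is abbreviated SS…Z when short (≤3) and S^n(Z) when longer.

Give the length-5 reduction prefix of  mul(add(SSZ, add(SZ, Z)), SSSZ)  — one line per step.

  start: mul(add(SSZ, add(SZ, Z)), SSSZ)
  [1] mul(S(add(SZ, add(SZ, Z))), SSSZ)
  [2] add(SSSZ, mul(add(SZ, add(SZ, Z)), SSSZ))
  [3] S(add(SSZ, mul(add(SZ, add(SZ, Z)), SSSZ)))
  [4] S(S(add(SZ, mul(add(SZ, add(SZ, Z)), SSSZ))))
  [5] S(S(S(add(Z, mul(add(SZ, add(SZ, Z)), SSSZ)))))

Answer: after 5 steps: S(S(S(add(Z, mul(add(SZ, add(SZ, Z)), SSSZ)))))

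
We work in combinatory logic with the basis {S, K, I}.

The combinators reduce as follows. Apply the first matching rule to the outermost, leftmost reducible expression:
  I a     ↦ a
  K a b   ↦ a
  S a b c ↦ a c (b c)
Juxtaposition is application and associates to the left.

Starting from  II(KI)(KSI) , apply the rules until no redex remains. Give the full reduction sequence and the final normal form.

  start: II(KI)(KSI)
  [1] I(KI)(KSI)
  [2] KI(KSI)
  [3] I

Answer: normal form = I  (in 3 steps)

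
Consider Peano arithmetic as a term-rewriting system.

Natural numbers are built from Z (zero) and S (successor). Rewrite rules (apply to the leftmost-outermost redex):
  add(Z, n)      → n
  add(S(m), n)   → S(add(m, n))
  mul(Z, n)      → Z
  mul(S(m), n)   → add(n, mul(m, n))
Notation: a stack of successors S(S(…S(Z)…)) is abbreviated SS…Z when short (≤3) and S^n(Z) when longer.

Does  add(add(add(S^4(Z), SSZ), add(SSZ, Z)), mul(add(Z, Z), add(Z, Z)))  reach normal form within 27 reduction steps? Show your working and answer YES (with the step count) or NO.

Answer: YES — reaches normal form S^8(Z) in 26 ≤ 27 steps

Derivation:
  start: add(add(add(S^4(Z), SSZ), add(SSZ, Z)), mul(add(Z, Z), add(Z, Z)))
  [1] add(add(S(add(SSSZ, SSZ)), add(SSZ, Z)), mul(add(Z, Z), add(Z, Z)))
  [2] add(S(add(add(SSSZ, SSZ), add(SSZ, Z))), mul(add(Z, Z), add(Z, Z)))
  [3] S(add(add(add(SSSZ, SSZ), add(SSZ, Z)), mul(add(Z, Z), add(Z, Z))))
  [4] S(add(add(S(add(SSZ, SSZ)), add(SSZ, Z)), mul(add(Z, Z), add(Z, Z))))
  [5] S(add(S(add(add(SSZ, SSZ), add(SSZ, Z))), mul(add(Z, Z), add(Z, Z))))
  [6] S(S(add(add(add(SSZ, SSZ), add(SSZ, Z)), mul(add(Z, Z), add(Z, Z)))))
  [7] S(S(add(add(S(add(SZ, SSZ)), add(SSZ, Z)), mul(add(Z, Z), add(Z, Z)))))
  [8] S(S(add(S(add(add(SZ, SSZ), add(SSZ, Z))), mul(add(Z, Z), add(Z, Z)))))
  [9] S(S(S(add(add(add(SZ, SSZ), add(SSZ, Z)), mul(add(Z, Z), add(Z, Z))))))
  [10] S(S(S(add(add(S(add(Z, SSZ)), add(SSZ, Z)), mul(add(Z, Z), add(Z, Z))))))
  [11] S(S(S(add(S(add(add(Z, SSZ), add(SSZ, Z))), mul(add(Z, Z), add(Z, Z))))))
  [12] S(S(S(S(add(add(add(Z, SSZ), add(SSZ, Z)), mul(add(Z, Z), add(Z, Z)))))))
  [13] S(S(S(S(add(add(SSZ, add(SSZ, Z)), mul(add(Z, Z), add(Z, Z)))))))
  [14] S(S(S(S(add(S(add(SZ, add(SSZ, Z))), mul(add(Z, Z), add(Z, Z)))))))
  [15] S(S(S(S(S(add(add(SZ, add(SSZ, Z)), mul(add(Z, Z), add(Z, Z))))))))
  [16] S(S(S(S(S(add(S(add(Z, add(SSZ, Z))), mul(add(Z, Z), add(Z, Z))))))))
  [17] S(S(S(S(S(S(add(add(Z, add(SSZ, Z)), mul(add(Z, Z), add(Z, Z)))))))))
  [18] S(S(S(S(S(S(add(add(SSZ, Z), mul(add(Z, Z), add(Z, Z)))))))))
  [19] S(S(S(S(S(S(add(S(add(SZ, Z)), mul(add(Z, Z), add(Z, Z)))))))))
  [20] S(S(S(S(S(S(S(add(add(SZ, Z), mul(add(Z, Z), add(Z, Z))))))))))
  [21] S(S(S(S(S(S(S(add(S(add(Z, Z)), mul(add(Z, Z), add(Z, Z))))))))))
  [22] S(S(S(S(S(S(S(S(add(add(Z, Z), mul(add(Z, Z), add(Z, Z)))))))))))
  [23] S(S(S(S(S(S(S(S(add(Z, mul(add(Z, Z), add(Z, Z)))))))))))
  [24] S(S(S(S(S(S(S(S(mul(add(Z, Z), add(Z, Z))))))))))
  [25] S(S(S(S(S(S(S(S(mul(Z, add(Z, Z))))))))))
  [26] S^8(Z)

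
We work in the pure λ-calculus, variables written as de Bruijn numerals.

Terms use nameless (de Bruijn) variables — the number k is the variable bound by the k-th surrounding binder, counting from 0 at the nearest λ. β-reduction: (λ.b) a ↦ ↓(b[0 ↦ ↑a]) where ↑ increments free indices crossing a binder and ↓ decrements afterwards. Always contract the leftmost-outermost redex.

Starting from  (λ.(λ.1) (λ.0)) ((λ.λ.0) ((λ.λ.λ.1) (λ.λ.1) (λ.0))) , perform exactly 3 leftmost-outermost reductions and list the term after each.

  start: (λ.(λ.1) (λ.0)) ((λ.λ.0) ((λ.λ.λ.1) (λ.λ.1) (λ.0)))
  [1] (λ.(λ.λ.0) ((λ.λ.λ.1) (λ.λ.1) (λ.0))) (λ.0)
  [2] (λ.λ.0) ((λ.λ.λ.1) (λ.λ.1) (λ.0))
  [3] λ.0

Answer: after 3 steps: λ.0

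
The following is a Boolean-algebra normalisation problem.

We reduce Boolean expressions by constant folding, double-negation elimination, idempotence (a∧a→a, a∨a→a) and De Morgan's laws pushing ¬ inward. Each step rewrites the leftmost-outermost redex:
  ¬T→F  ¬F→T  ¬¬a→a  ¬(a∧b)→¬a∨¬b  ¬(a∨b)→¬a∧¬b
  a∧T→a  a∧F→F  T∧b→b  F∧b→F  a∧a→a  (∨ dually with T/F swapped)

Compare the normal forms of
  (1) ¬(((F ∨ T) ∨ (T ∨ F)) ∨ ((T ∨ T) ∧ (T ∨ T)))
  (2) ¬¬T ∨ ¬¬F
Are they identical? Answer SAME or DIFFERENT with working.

Term A:
  start: ¬(((F ∨ T) ∨ (T ∨ F)) ∨ ((T ∨ T) ∧ (T ∨ T)))
  step 1: ¬((F ∨ T) ∨ (T ∨ F)) ∧ ¬((T ∨ T) ∧ (T ∨ T))
  step 2: (¬(F ∨ T) ∧ ¬(T ∨ F)) ∧ ¬((T ∨ T) ∧ (T ∨ T))
  step 3: ((¬F ∧ ¬T) ∧ ¬(T ∨ F)) ∧ ¬((T ∨ T) ∧ (T ∨ T))
  step 4: ((T ∧ ¬T) ∧ ¬(T ∨ F)) ∧ ¬((T ∨ T) ∧ (T ∨ T))
  step 5: (¬T ∧ ¬(T ∨ F)) ∧ ¬((T ∨ T) ∧ (T ∨ T))
  step 6: (F ∧ ¬(T ∨ F)) ∧ ¬((T ∨ T) ∧ (T ∨ T))
  step 7: F ∧ ¬((T ∨ T) ∧ (T ∨ T))
  step 8: F

Term B:
  start: ¬¬T ∨ ¬¬F
  step 1: T ∨ ¬¬F
  step 2: T

Answer: DIFFERENT — A ⇓ F, B ⇓ T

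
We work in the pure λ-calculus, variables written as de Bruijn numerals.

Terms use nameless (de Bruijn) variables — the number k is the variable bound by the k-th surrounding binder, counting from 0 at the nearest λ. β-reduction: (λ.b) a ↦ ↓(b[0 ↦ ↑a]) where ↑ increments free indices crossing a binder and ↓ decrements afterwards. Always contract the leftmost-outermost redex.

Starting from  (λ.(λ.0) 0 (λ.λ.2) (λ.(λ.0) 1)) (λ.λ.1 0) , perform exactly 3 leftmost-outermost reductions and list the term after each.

Answer: after 3 steps: (λ.(λ.λ.λ.λ.1 0) 0) (λ.(λ.0) (λ.λ.1 0))

Reduction:
  start: (λ.(λ.0) 0 (λ.λ.2) (λ.(λ.0) 1)) (λ.λ.1 0)
  [1] (λ.0) (λ.λ.1 0) (λ.λ.λ.λ.1 0) (λ.(λ.0) (λ.λ.1 0))
  [2] (λ.λ.1 0) (λ.λ.λ.λ.1 0) (λ.(λ.0) (λ.λ.1 0))
  [3] (λ.(λ.λ.λ.λ.1 0) 0) (λ.(λ.0) (λ.λ.1 0))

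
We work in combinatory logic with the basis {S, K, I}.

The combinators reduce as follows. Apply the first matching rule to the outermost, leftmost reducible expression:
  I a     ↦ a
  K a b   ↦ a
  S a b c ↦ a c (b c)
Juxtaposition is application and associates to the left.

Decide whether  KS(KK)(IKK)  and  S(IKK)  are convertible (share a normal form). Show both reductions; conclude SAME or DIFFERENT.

Term A:
  start: KS(KK)(IKK)
  [1] S(IKK)
  [2] S(KK)

Term B:
  start: S(IKK)
  [1] S(KK)

Answer: SAME — A ⇓ S(KK), B ⇓ S(KK)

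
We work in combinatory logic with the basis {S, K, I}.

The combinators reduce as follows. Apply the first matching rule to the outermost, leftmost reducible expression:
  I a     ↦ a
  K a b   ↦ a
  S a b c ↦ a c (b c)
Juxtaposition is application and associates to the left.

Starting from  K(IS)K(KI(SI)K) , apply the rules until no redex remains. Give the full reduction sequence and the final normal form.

Answer: normal form = SK  (in 4 steps)

Working:
  start: K(IS)K(KI(SI)K)
  [1] IS(KI(SI)K)
  [2] S(KI(SI)K)
  [3] S(IK)
  [4] SK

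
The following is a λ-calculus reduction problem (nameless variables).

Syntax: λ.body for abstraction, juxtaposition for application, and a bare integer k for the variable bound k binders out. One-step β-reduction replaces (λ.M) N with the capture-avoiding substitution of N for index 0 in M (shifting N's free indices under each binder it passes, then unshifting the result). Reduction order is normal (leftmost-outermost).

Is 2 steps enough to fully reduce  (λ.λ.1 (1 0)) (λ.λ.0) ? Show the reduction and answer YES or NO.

  start: (λ.λ.1 (1 0)) (λ.λ.0)
  →1  λ.(λ.λ.0) ((λ.λ.0) 0)
  →2  λ.λ.0

Answer: YES — reaches normal form λ.λ.0 in 2 ≤ 2 steps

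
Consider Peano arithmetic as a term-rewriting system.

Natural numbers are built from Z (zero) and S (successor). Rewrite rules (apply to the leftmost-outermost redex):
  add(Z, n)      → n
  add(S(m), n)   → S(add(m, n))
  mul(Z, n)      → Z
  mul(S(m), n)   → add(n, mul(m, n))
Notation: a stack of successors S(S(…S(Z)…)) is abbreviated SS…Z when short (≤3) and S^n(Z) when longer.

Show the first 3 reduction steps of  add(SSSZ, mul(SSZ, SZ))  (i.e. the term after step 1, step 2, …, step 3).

  start: add(SSSZ, mul(SSZ, SZ))
  [1] S(add(SSZ, mul(SSZ, SZ)))
  [2] S(S(add(SZ, mul(SSZ, SZ))))
  [3] S(S(S(add(Z, mul(SSZ, SZ)))))

Answer: after 3 steps: S(S(S(add(Z, mul(SSZ, SZ)))))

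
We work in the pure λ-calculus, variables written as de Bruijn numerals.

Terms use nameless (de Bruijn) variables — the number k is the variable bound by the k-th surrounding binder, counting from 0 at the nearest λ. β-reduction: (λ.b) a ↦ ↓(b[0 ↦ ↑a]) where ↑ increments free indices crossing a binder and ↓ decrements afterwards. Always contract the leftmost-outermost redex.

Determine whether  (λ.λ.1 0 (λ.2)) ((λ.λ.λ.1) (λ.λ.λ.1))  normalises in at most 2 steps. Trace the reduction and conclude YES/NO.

  start: (λ.λ.1 0 (λ.2)) ((λ.λ.λ.1) (λ.λ.λ.1))
  →1  λ.(λ.λ.λ.1) (λ.λ.λ.1) 0 (λ.(λ.λ.λ.1) (λ.λ.λ.1))
  →2  λ.(λ.λ.1) 0 (λ.(λ.λ.λ.1) (λ.λ.λ.1))

Answer: NO — after 2 steps the term is λ.(λ.λ.1) 0 (λ.(λ.λ.λ.1) (λ.λ.λ.1)), not yet normal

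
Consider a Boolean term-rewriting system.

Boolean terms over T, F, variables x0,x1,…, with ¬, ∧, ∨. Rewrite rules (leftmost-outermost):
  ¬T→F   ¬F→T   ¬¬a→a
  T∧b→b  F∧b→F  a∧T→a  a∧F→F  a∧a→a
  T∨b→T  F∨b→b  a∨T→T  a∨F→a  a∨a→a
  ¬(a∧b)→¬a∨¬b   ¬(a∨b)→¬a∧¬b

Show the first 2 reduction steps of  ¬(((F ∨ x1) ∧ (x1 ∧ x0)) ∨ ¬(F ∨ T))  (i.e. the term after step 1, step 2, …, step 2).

  start: ¬(((F ∨ x1) ∧ (x1 ∧ x0)) ∨ ¬(F ∨ T))
  step 1: ¬((F ∨ x1) ∧ (x1 ∧ x0)) ∧ ¬¬(F ∨ T)
  step 2: (¬(F ∨ x1) ∨ ¬(x1 ∧ x0)) ∧ ¬¬(F ∨ T)

Answer: after 2 steps: (¬(F ∨ x1) ∨ ¬(x1 ∧ x0)) ∧ ¬¬(F ∨ T)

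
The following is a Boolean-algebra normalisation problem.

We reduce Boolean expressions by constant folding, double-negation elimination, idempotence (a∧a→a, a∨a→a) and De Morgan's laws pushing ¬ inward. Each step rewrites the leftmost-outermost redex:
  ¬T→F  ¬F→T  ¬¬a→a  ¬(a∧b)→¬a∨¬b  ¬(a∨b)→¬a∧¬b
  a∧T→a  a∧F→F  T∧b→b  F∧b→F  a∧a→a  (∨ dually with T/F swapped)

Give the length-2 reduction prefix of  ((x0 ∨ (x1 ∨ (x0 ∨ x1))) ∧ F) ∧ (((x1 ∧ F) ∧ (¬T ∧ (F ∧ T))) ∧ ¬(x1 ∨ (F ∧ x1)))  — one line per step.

Answer: after 2 steps: F

Reduction:
  start: ((x0 ∨ (x1 ∨ (x0 ∨ x1))) ∧ F) ∧ (((x1 ∧ F) ∧ (¬T ∧ (F ∧ T))) ∧ ¬(x1 ∨ (F ∧ x1)))
  [1] F ∧ (((x1 ∧ F) ∧ (¬T ∧ (F ∧ T))) ∧ ¬(x1 ∨ (F ∧ x1)))
  [2] F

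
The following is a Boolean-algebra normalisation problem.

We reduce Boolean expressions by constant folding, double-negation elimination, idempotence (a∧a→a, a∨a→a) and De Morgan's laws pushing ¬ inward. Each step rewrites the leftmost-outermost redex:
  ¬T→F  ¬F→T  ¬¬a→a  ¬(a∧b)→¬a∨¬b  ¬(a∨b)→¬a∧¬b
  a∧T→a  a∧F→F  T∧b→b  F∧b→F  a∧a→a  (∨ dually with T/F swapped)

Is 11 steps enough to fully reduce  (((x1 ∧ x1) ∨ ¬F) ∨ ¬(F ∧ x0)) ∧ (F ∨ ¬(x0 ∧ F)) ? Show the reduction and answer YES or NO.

Answer: YES — reaches normal form T in 9 ≤ 11 steps

Derivation:
  start: (((x1 ∧ x1) ∨ ¬F) ∨ ¬(F ∧ x0)) ∧ (F ∨ ¬(x0 ∧ F))
  →1  ((x1 ∨ ¬F) ∨ ¬(F ∧ x0)) ∧ (F ∨ ¬(x0 ∧ F))
  →2  ((x1 ∨ T) ∨ ¬(F ∧ x0)) ∧ (F ∨ ¬(x0 ∧ F))
  →3  (T ∨ ¬(F ∧ x0)) ∧ (F ∨ ¬(x0 ∧ F))
  →4  T ∧ (F ∨ ¬(x0 ∧ F))
  →5  F ∨ ¬(x0 ∧ F)
  →6  ¬(x0 ∧ F)
  →7  ¬x0 ∨ ¬F
  →8  ¬x0 ∨ T
  →9  T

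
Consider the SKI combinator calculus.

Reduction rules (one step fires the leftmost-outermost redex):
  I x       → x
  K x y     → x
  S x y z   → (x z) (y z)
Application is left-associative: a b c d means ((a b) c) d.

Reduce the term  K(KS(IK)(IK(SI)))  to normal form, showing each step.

Answer: normal form = K(S(K(SI)))  (in 2 steps)

Working:
  start: K(KS(IK)(IK(SI)))
  step 1: K(S(IK(SI)))
  step 2: K(S(K(SI)))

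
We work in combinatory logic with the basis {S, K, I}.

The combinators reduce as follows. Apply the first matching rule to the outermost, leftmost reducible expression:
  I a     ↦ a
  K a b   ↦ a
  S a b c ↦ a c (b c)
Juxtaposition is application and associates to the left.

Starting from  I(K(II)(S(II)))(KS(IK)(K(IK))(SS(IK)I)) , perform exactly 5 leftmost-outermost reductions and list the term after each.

Answer: after 5 steps: S(K(IK))(SS(IK)I)

Derivation:
  start: I(K(II)(S(II)))(KS(IK)(K(IK))(SS(IK)I))
  →1  K(II)(S(II))(KS(IK)(K(IK))(SS(IK)I))
  →2  II(KS(IK)(K(IK))(SS(IK)I))
  →3  I(KS(IK)(K(IK))(SS(IK)I))
  →4  KS(IK)(K(IK))(SS(IK)I)
  →5  S(K(IK))(SS(IK)I)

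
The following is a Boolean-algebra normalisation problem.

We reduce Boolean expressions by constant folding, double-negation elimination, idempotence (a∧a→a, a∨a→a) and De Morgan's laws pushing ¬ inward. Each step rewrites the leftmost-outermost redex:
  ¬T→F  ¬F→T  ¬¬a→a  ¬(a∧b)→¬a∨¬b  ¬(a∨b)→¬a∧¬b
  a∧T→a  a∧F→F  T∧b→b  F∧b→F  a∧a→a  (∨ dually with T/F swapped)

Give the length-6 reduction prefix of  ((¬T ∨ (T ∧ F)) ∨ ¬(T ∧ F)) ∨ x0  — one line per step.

  start: ((¬T ∨ (T ∧ F)) ∨ ¬(T ∧ F)) ∨ x0
  step 1: ((F ∨ (T ∧ F)) ∨ ¬(T ∧ F)) ∨ x0
  step 2: ((T ∧ F) ∨ ¬(T ∧ F)) ∨ x0
  step 3: (F ∨ ¬(T ∧ F)) ∨ x0
  step 4: ¬(T ∧ F) ∨ x0
  step 5: (¬T ∨ ¬F) ∨ x0
  step 6: (F ∨ ¬F) ∨ x0

Answer: after 6 steps: (F ∨ ¬F) ∨ x0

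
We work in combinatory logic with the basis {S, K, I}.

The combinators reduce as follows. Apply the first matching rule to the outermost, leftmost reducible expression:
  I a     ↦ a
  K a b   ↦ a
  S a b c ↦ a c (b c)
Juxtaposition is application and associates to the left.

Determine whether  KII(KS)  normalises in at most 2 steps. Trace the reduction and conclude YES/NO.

  start: KII(KS)
  step 1: I(KS)
  step 2: KS

Answer: YES — reaches normal form KS in 2 ≤ 2 steps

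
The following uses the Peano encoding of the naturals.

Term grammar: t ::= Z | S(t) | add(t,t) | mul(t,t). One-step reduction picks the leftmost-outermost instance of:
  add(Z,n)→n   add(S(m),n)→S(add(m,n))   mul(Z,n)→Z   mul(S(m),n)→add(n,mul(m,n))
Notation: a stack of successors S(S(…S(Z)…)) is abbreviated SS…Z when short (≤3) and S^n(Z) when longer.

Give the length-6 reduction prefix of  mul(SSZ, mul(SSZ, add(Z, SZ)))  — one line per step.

  start: mul(SSZ, mul(SSZ, add(Z, SZ)))
  →1  add(mul(SSZ, add(Z, SZ)), mul(SZ, mul(SSZ, add(Z, SZ))))
  →2  add(add(add(Z, SZ), mul(SZ, add(Z, SZ))), mul(SZ, mul(SSZ, add(Z, SZ))))
  →3  add(add(SZ, mul(SZ, add(Z, SZ))), mul(SZ, mul(SSZ, add(Z, SZ))))
  →4  add(S(add(Z, mul(SZ, add(Z, SZ)))), mul(SZ, mul(SSZ, add(Z, SZ))))
  →5  S(add(add(Z, mul(SZ, add(Z, SZ))), mul(SZ, mul(SSZ, add(Z, SZ)))))
  →6  S(add(mul(SZ, add(Z, SZ)), mul(SZ, mul(SSZ, add(Z, SZ)))))

Answer: after 6 steps: S(add(mul(SZ, add(Z, SZ)), mul(SZ, mul(SSZ, add(Z, SZ)))))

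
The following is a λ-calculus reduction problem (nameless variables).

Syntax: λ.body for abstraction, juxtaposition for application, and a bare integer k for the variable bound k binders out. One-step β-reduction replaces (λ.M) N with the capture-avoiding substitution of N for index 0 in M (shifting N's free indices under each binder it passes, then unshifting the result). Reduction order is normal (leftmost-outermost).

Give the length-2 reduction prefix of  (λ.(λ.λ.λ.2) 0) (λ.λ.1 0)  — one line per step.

  start: (λ.(λ.λ.λ.2) 0) (λ.λ.1 0)
  step 1: (λ.λ.λ.2) (λ.λ.1 0)
  step 2: λ.λ.λ.λ.1 0

Answer: after 2 steps: λ.λ.λ.λ.1 0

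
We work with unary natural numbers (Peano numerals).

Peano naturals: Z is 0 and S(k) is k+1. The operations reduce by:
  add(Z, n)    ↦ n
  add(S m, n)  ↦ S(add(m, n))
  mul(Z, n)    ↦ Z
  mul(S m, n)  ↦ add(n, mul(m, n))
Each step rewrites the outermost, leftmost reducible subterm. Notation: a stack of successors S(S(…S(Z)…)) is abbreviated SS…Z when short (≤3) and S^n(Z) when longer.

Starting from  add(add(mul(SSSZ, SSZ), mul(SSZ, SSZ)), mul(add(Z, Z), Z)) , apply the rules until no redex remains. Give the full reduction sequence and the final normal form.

Answer: normal form = S^10(Z)  (in 42 steps)

Working:
  start: add(add(mul(SSSZ, SSZ), mul(SSZ, SSZ)), mul(add(Z, Z), Z))
  [1] add(add(add(SSZ, mul(SSZ, SSZ)), mul(SSZ, SSZ)), mul(add(Z, Z), Z))
  [2] add(add(S(add(SZ, mul(SSZ, SSZ))), mul(SSZ, SSZ)), mul(add(Z, Z), Z))
  [3] add(S(add(add(SZ, mul(SSZ, SSZ)), mul(SSZ, SSZ))), mul(add(Z, Z), Z))
  [4] S(add(add(add(SZ, mul(SSZ, SSZ)), mul(SSZ, SSZ)), mul(add(Z, Z), Z)))
  [5] S(add(add(S(add(Z, mul(SSZ, SSZ))), mul(SSZ, SSZ)), mul(add(Z, Z), Z)))
  [6] S(add(S(add(add(Z, mul(SSZ, SSZ)), mul(SSZ, SSZ))), mul(add(Z, Z), Z)))
  [7] S(S(add(add(add(Z, mul(SSZ, SSZ)), mul(SSZ, SSZ)), mul(add(Z, Z), Z))))
  [8] S(S(add(add(mul(SSZ, SSZ), mul(SSZ, SSZ)), mul(add(Z, Z), Z))))
  [9] S(S(add(add(add(SSZ, mul(SZ, SSZ)), mul(SSZ, SSZ)), mul(add(Z, Z), Z))))
  [10] S(S(add(add(S(add(SZ, mul(SZ, SSZ))), mul(SSZ, SSZ)), mul(add(Z, Z), Z))))
  [11] S(S(add(S(add(add(SZ, mul(SZ, SSZ)), mul(SSZ, SSZ))), mul(add(Z, Z), Z))))
  [12] S(S(S(add(add(add(SZ, mul(SZ, SSZ)), mul(SSZ, SSZ)), mul(add(Z, Z), Z)))))
  [13] S(S(S(add(add(S(add(Z, mul(SZ, SSZ))), mul(SSZ, SSZ)), mul(add(Z, Z), Z)))))
  [14] S(S(S(add(S(add(add(Z, mul(SZ, SSZ)), mul(SSZ, SSZ))), mul(add(Z, Z), Z)))))
  [15] S(S(S(S(add(add(add(Z, mul(SZ, SSZ)), mul(SSZ, SSZ)), mul(add(Z, Z), Z))))))
  [16] S(S(S(S(add(add(mul(SZ, SSZ), mul(SSZ, SSZ)), mul(add(Z, Z), Z))))))
  [17] S(S(S(S(add(add(add(SSZ, mul(Z, SSZ)), mul(SSZ, SSZ)), mul(add(Z, Z), Z))))))
  [18] S(S(S(S(add(add(S(add(SZ, mul(Z, SSZ))), mul(SSZ, SSZ)), mul(add(Z, Z), Z))))))
  [19] S(S(S(S(add(S(add(add(SZ, mul(Z, SSZ)), mul(SSZ, SSZ))), mul(add(Z, Z), Z))))))
  [20] S(S(S(S(S(add(add(add(SZ, mul(Z, SSZ)), mul(SSZ, SSZ)), mul(add(Z, Z), Z)))))))
  [21] S(S(S(S(S(add(add(S(add(Z, mul(Z, SSZ))), mul(SSZ, SSZ)), mul(add(Z, Z), Z)))))))
  [22] S(S(S(S(S(add(S(add(add(Z, mul(Z, SSZ)), mul(SSZ, SSZ))), mul(add(Z, Z), Z)))))))
  [23] S(S(S(S(S(S(add(add(add(Z, mul(Z, SSZ)), mul(SSZ, SSZ)), mul(add(Z, Z), Z))))))))
  [24] S(S(S(S(S(S(add(add(mul(Z, SSZ), mul(SSZ, SSZ)), mul(add(Z, Z), Z))))))))
  [25] S(S(S(S(S(S(add(add(Z, mul(SSZ, SSZ)), mul(add(Z, Z), Z))))))))
  [26] S(S(S(S(S(S(add(mul(SSZ, SSZ), mul(add(Z, Z), Z))))))))
  [27] S(S(S(S(S(S(add(add(SSZ, mul(SZ, SSZ)), mul(add(Z, Z), Z))))))))
  [28] S(S(S(S(S(S(add(S(add(SZ, mul(SZ, SSZ))), mul(add(Z, Z), Z))))))))
  [29] S(S(S(S(S(S(S(add(add(SZ, mul(SZ, SSZ)), mul(add(Z, Z), Z)))))))))
  [30] S(S(S(S(S(S(S(add(S(add(Z, mul(SZ, SSZ))), mul(add(Z, Z), Z)))))))))
  [31] S(S(S(S(S(S(S(S(add(add(Z, mul(SZ, SSZ)), mul(add(Z, Z), Z))))))))))
  [32] S(S(S(S(S(S(S(S(add(mul(SZ, SSZ), mul(add(Z, Z), Z))))))))))
  [33] S(S(S(S(S(S(S(S(add(add(SSZ, mul(Z, SSZ)), mul(add(Z, Z), Z))))))))))
  [34] S(S(S(S(S(S(S(S(add(S(add(SZ, mul(Z, SSZ))), mul(add(Z, Z), Z))))))))))
  [35] S(S(S(S(S(S(S(S(S(add(add(SZ, mul(Z, SSZ)), mul(add(Z, Z), Z)))))))))))
  [36] S(S(S(S(S(S(S(S(S(add(S(add(Z, mul(Z, SSZ))), mul(add(Z, Z), Z)))))))))))
  [37] S(S(S(S(S(S(S(S(S(S(add(add(Z, mul(Z, SSZ)), mul(add(Z, Z), Z))))))))))))
  [38] S(S(S(S(S(S(S(S(S(S(add(mul(Z, SSZ), mul(add(Z, Z), Z))))))))))))
  [39] S(S(S(S(S(S(S(S(S(S(add(Z, mul(add(Z, Z), Z))))))))))))
  [40] S(S(S(S(S(S(S(S(S(S(mul(add(Z, Z), Z)))))))))))
  [41] S(S(S(S(S(S(S(S(S(S(mul(Z, Z)))))))))))
  [42] S^10(Z)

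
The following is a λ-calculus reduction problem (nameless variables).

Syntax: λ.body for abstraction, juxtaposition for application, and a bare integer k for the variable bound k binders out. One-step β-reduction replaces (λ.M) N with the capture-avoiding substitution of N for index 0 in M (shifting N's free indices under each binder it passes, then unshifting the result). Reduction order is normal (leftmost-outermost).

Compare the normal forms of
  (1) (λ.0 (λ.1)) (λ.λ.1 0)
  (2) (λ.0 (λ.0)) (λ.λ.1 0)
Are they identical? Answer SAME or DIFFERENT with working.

Answer: DIFFERENT — A ⇓ λ.λ.λ.1 0, B ⇓ λ.0

Working:
Term A:
  start: (λ.0 (λ.1)) (λ.λ.1 0)
  [1] (λ.λ.1 0) (λ.λ.λ.1 0)
  [2] λ.(λ.λ.λ.1 0) 0
  [3] λ.λ.λ.1 0

Term B:
  start: (λ.0 (λ.0)) (λ.λ.1 0)
  [1] (λ.λ.1 0) (λ.0)
  [2] λ.(λ.0) 0
  [3] λ.0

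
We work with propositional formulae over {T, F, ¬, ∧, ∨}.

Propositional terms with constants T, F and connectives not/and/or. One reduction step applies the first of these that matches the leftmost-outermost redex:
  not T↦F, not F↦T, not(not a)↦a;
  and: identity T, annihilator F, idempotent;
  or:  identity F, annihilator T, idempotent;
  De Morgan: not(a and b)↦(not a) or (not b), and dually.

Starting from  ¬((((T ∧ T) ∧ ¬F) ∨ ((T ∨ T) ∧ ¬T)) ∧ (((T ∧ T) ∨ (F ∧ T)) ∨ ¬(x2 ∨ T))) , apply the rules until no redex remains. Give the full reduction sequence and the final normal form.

  start: ¬((((T ∧ T) ∧ ¬F) ∨ ((T ∨ T) ∧ ¬T)) ∧ (((T ∧ T) ∨ (F ∧ T)) ∨ ¬(x2 ∨ T)))
  →1  ¬(((T ∧ T) ∧ ¬F) ∨ ((T ∨ T) ∧ ¬T)) ∨ ¬(((T ∧ T) ∨ (F ∧ T)) ∨ ¬(x2 ∨ T))
  →2  (¬((T ∧ T) ∧ ¬F) ∧ ¬((T ∨ T) ∧ ¬T)) ∨ ¬(((T ∧ T) ∨ (F ∧ T)) ∨ ¬(x2 ∨ T))
  →3  ((¬(T ∧ T) ∨ ¬¬F) ∧ ¬((T ∨ T) ∧ ¬T)) ∨ ¬(((T ∧ T) ∨ (F ∧ T)) ∨ ¬(x2 ∨ T))
  →4  (((¬T ∨ ¬T) ∨ ¬¬F) ∧ ¬((T ∨ T) ∧ ¬T)) ∨ ¬(((T ∧ T) ∨ (F ∧ T)) ∨ ¬(x2 ∨ T))
  →5  ((¬T ∨ ¬¬F) ∧ ¬((T ∨ T) ∧ ¬T)) ∨ ¬(((T ∧ T) ∨ (F ∧ T)) ∨ ¬(x2 ∨ T))
  →6  ((F ∨ ¬¬F) ∧ ¬((T ∨ T) ∧ ¬T)) ∨ ¬(((T ∧ T) ∨ (F ∧ T)) ∨ ¬(x2 ∨ T))
  →7  (¬¬F ∧ ¬((T ∨ T) ∧ ¬T)) ∨ ¬(((T ∧ T) ∨ (F ∧ T)) ∨ ¬(x2 ∨ T))
  →8  (F ∧ ¬((T ∨ T) ∧ ¬T)) ∨ ¬(((T ∧ T) ∨ (F ∧ T)) ∨ ¬(x2 ∨ T))
  →9  F ∨ ¬(((T ∧ T) ∨ (F ∧ T)) ∨ ¬(x2 ∨ T))
  →10  ¬(((T ∧ T) ∨ (F ∧ T)) ∨ ¬(x2 ∨ T))
  →11  ¬((T ∧ T) ∨ (F ∧ T)) ∧ ¬¬(x2 ∨ T)
  →12  (¬(T ∧ T) ∧ ¬(F ∧ T)) ∧ ¬¬(x2 ∨ T)
  →13  ((¬T ∨ ¬T) ∧ ¬(F ∧ T)) ∧ ¬¬(x2 ∨ T)
  →14  (¬T ∧ ¬(F ∧ T)) ∧ ¬¬(x2 ∨ T)
  →15  (F ∧ ¬(F ∧ T)) ∧ ¬¬(x2 ∨ T)
  →16  F ∧ ¬¬(x2 ∨ T)
  →17  F

Answer: normal form = F  (in 17 steps)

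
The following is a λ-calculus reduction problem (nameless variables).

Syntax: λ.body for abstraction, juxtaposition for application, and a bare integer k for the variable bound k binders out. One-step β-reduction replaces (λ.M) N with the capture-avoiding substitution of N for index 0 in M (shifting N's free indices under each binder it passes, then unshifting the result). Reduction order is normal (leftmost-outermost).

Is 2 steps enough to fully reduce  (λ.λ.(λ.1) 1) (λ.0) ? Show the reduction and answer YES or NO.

Answer: YES — reaches normal form λ.0 in 2 ≤ 2 steps

Reduction:
  start: (λ.λ.(λ.1) 1) (λ.0)
  step 1: λ.(λ.1) (λ.0)
  step 2: λ.0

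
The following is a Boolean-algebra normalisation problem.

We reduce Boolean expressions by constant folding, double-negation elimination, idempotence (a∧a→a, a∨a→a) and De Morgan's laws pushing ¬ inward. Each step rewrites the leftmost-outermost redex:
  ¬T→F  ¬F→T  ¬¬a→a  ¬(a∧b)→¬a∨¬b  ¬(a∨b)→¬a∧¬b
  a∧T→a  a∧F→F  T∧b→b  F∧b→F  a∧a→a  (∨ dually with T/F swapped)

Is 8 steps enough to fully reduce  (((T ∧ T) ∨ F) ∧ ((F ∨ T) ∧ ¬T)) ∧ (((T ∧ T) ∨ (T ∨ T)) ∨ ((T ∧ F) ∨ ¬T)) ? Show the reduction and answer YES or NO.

Answer: YES — reaches normal form F in 7 ≤ 8 steps

Derivation:
  start: (((T ∧ T) ∨ F) ∧ ((F ∨ T) ∧ ¬T)) ∧ (((T ∧ T) ∨ (T ∨ T)) ∨ ((T ∧ F) ∨ ¬T))
  [1] ((T ∧ T) ∧ ((F ∨ T) ∧ ¬T)) ∧ (((T ∧ T) ∨ (T ∨ T)) ∨ ((T ∧ F) ∨ ¬T))
  [2] (T ∧ ((F ∨ T) ∧ ¬T)) ∧ (((T ∧ T) ∨ (T ∨ T)) ∨ ((T ∧ F) ∨ ¬T))
  [3] ((F ∨ T) ∧ ¬T) ∧ (((T ∧ T) ∨ (T ∨ T)) ∨ ((T ∧ F) ∨ ¬T))
  [4] (T ∧ ¬T) ∧ (((T ∧ T) ∨ (T ∨ T)) ∨ ((T ∧ F) ∨ ¬T))
  [5] ¬T ∧ (((T ∧ T) ∨ (T ∨ T)) ∨ ((T ∧ F) ∨ ¬T))
  [6] F ∧ (((T ∧ T) ∨ (T ∨ T)) ∨ ((T ∧ F) ∨ ¬T))
  [7] F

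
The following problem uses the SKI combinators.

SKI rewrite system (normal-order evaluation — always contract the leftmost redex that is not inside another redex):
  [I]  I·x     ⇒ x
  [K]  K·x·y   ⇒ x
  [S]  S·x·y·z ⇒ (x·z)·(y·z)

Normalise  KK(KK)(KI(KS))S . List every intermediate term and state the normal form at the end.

  start: KK(KK)(KI(KS))S
  →1  K(KI(KS))S
  →2  KI(KS)
  →3  I

Answer: normal form = I  (in 3 steps)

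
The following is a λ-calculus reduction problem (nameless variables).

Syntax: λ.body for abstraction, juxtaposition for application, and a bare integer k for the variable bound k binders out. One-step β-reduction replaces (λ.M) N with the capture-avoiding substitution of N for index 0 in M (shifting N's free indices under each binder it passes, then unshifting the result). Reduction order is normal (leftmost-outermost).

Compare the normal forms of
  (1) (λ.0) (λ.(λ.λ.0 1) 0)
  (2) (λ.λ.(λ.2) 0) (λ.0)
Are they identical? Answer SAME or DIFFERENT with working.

Term A:
  start: (λ.0) (λ.(λ.λ.0 1) 0)
  step 1: λ.(λ.λ.0 1) 0
  step 2: λ.λ.0 1

Term B:
  start: (λ.λ.(λ.2) 0) (λ.0)
  step 1: λ.(λ.λ.0) 0
  step 2: λ.λ.0

Answer: DIFFERENT — A ⇓ λ.λ.0 1, B ⇓ λ.λ.0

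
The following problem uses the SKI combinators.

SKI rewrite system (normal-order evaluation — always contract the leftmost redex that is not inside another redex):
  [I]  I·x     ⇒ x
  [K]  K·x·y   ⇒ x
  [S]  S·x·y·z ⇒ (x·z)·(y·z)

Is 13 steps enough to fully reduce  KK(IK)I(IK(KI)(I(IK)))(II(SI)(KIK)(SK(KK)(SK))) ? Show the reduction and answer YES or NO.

Answer: YES — reaches normal form SK(SK) in 13 ≤ 13 steps

Derivation:
  start: KK(IK)I(IK(KI)(I(IK)))(II(SI)(KIK)(SK(KK)(SK)))
  [1] KI(IK(KI)(I(IK)))(II(SI)(KIK)(SK(KK)(SK)))
  [2] I(II(SI)(KIK)(SK(KK)(SK)))
  [3] II(SI)(KIK)(SK(KK)(SK))
  [4] I(SI)(KIK)(SK(KK)(SK))
  [5] SI(KIK)(SK(KK)(SK))
  [6] I(SK(KK)(SK))(KIK(SK(KK)(SK)))
  [7] SK(KK)(SK)(KIK(SK(KK)(SK)))
  [8] K(SK)(KK(SK))(KIK(SK(KK)(SK)))
  [9] SK(KIK(SK(KK)(SK)))
  [10] SK(I(SK(KK)(SK)))
  [11] SK(SK(KK)(SK))
  [12] SK(K(SK)(KK(SK)))
  [13] SK(SK)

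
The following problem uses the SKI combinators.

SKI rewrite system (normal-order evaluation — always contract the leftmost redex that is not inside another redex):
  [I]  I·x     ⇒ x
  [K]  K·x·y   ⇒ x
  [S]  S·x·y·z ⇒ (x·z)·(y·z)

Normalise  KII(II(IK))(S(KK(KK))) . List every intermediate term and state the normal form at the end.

Answer: normal form = K(SK)  (in 6 steps)

Reduction:
  start: KII(II(IK))(S(KK(KK)))
  →1  I(II(IK))(S(KK(KK)))
  →2  II(IK)(S(KK(KK)))
  →3  I(IK)(S(KK(KK)))
  →4  IK(S(KK(KK)))
  →5  K(S(KK(KK)))
  →6  K(SK)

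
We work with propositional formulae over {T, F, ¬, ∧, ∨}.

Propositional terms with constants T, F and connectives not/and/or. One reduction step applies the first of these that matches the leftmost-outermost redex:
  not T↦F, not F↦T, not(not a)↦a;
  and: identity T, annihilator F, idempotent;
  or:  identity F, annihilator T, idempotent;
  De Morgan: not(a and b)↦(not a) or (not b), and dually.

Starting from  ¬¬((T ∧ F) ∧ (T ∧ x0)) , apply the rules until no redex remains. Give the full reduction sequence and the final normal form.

  start: ¬¬((T ∧ F) ∧ (T ∧ x0))
  [1] (T ∧ F) ∧ (T ∧ x0)
  [2] F ∧ (T ∧ x0)
  [3] F

Answer: normal form = F  (in 3 steps)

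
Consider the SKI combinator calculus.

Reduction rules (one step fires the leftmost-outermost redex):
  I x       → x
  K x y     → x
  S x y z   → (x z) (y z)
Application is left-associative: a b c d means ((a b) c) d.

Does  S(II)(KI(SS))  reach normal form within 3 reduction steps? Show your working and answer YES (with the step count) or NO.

  start: S(II)(KI(SS))
  [1] SI(KI(SS))
  [2] SII

Answer: YES — reaches normal form SII in 2 ≤ 3 steps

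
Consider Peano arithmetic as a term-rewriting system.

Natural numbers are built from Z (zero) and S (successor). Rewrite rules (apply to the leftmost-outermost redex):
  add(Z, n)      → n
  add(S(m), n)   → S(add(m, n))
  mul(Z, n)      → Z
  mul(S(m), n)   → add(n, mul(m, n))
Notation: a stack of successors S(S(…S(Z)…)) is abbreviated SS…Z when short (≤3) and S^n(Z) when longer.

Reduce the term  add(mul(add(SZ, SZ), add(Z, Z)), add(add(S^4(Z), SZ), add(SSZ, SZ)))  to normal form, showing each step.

Answer: normal form = S^8(Z)  (in 24 steps)

Derivation:
  start: add(mul(add(SZ, SZ), add(Z, Z)), add(add(S^4(Z), SZ), add(SSZ, SZ)))
  [1] add(mul(S(add(Z, SZ)), add(Z, Z)), add(add(S^4(Z), SZ), add(SSZ, SZ)))
  [2] add(add(add(Z, Z), mul(add(Z, SZ), add(Z, Z))), add(add(S^4(Z), SZ), add(SSZ, SZ)))
  [3] add(add(Z, mul(add(Z, SZ), add(Z, Z))), add(add(S^4(Z), SZ), add(SSZ, SZ)))
  [4] add(mul(add(Z, SZ), add(Z, Z)), add(add(S^4(Z), SZ), add(SSZ, SZ)))
  [5] add(mul(SZ, add(Z, Z)), add(add(S^4(Z), SZ), add(SSZ, SZ)))
  [6] add(add(add(Z, Z), mul(Z, add(Z, Z))), add(add(S^4(Z), SZ), add(SSZ, SZ)))
  [7] add(add(Z, mul(Z, add(Z, Z))), add(add(S^4(Z), SZ), add(SSZ, SZ)))
  [8] add(mul(Z, add(Z, Z)), add(add(S^4(Z), SZ), add(SSZ, SZ)))
  [9] add(Z, add(add(S^4(Z), SZ), add(SSZ, SZ)))
  [10] add(add(S^4(Z), SZ), add(SSZ, SZ))
  [11] add(S(add(SSSZ, SZ)), add(SSZ, SZ))
  [12] S(add(add(SSSZ, SZ), add(SSZ, SZ)))
  [13] S(add(S(add(SSZ, SZ)), add(SSZ, SZ)))
  [14] S(S(add(add(SSZ, SZ), add(SSZ, SZ))))
  [15] S(S(add(S(add(SZ, SZ)), add(SSZ, SZ))))
  [16] S(S(S(add(add(SZ, SZ), add(SSZ, SZ)))))
  [17] S(S(S(add(S(add(Z, SZ)), add(SSZ, SZ)))))
  [18] S(S(S(S(add(add(Z, SZ), add(SSZ, SZ))))))
  [19] S(S(S(S(add(SZ, add(SSZ, SZ))))))
  [20] S(S(S(S(S(add(Z, add(SSZ, SZ)))))))
  [21] S(S(S(S(S(add(SSZ, SZ))))))
  [22] S(S(S(S(S(S(add(SZ, SZ)))))))
  [23] S(S(S(S(S(S(S(add(Z, SZ))))))))
  [24] S^8(Z)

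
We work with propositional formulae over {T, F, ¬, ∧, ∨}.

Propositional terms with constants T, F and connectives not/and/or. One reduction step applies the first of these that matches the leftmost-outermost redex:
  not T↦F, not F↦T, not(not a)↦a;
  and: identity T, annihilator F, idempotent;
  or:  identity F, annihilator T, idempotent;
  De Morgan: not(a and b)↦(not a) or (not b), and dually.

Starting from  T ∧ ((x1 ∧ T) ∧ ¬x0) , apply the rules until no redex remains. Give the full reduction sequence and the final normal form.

Answer: normal form = x1 ∧ ¬x0  (in 2 steps)

Reduction:
  start: T ∧ ((x1 ∧ T) ∧ ¬x0)
  [1] (x1 ∧ T) ∧ ¬x0
  [2] x1 ∧ ¬x0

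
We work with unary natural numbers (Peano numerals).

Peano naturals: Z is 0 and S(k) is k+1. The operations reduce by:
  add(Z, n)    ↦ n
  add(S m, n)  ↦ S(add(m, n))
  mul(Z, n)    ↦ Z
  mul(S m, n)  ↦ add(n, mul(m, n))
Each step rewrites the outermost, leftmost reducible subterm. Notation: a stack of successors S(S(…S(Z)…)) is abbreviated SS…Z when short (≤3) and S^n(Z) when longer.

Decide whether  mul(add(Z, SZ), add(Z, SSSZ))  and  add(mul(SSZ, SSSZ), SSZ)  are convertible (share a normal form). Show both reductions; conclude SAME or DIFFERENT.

Term A:
  start: mul(add(Z, SZ), add(Z, SSSZ))
  →1  mul(SZ, add(Z, SSSZ))
  →2  add(add(Z, SSSZ), mul(Z, add(Z, SSSZ)))
  →3  add(SSSZ, mul(Z, add(Z, SSSZ)))
  →4  S(add(SSZ, mul(Z, add(Z, SSSZ))))
  →5  S(S(add(SZ, mul(Z, add(Z, SSSZ)))))
  →6  S(S(S(add(Z, mul(Z, add(Z, SSSZ))))))
  →7  S(S(S(mul(Z, add(Z, SSSZ)))))
  →8  SSSZ

Term B:
  start: add(mul(SSZ, SSSZ), SSZ)
  →1  add(add(SSSZ, mul(SZ, SSSZ)), SSZ)
  →2  add(S(add(SSZ, mul(SZ, SSSZ))), SSZ)
  →3  S(add(add(SSZ, mul(SZ, SSSZ)), SSZ))
  →4  S(add(S(add(SZ, mul(SZ, SSSZ))), SSZ))
  →5  S(S(add(add(SZ, mul(SZ, SSSZ)), SSZ)))
  →6  S(S(add(S(add(Z, mul(SZ, SSSZ))), SSZ)))
  →7  S(S(S(add(add(Z, mul(SZ, SSSZ)), SSZ))))
  →8  S(S(S(add(mul(SZ, SSSZ), SSZ))))
  →9  S(S(S(add(add(SSSZ, mul(Z, SSSZ)), SSZ))))
  →10  S(S(S(add(S(add(SSZ, mul(Z, SSSZ))), SSZ))))
  →11  S(S(S(S(add(add(SSZ, mul(Z, SSSZ)), SSZ)))))
  →12  S(S(S(S(add(S(add(SZ, mul(Z, SSSZ))), SSZ)))))
  →13  S(S(S(S(S(add(add(SZ, mul(Z, SSSZ)), SSZ))))))
  →14  S(S(S(S(S(add(S(add(Z, mul(Z, SSSZ))), SSZ))))))
  →15  S(S(S(S(S(S(add(add(Z, mul(Z, SSSZ)), SSZ)))))))
  →16  S(S(S(S(S(S(add(mul(Z, SSSZ), SSZ)))))))
  →17  S(S(S(S(S(S(add(Z, SSZ)))))))
  →18  S^8(Z)

Answer: DIFFERENT — A ⇓ SSSZ, B ⇓ S^8(Z)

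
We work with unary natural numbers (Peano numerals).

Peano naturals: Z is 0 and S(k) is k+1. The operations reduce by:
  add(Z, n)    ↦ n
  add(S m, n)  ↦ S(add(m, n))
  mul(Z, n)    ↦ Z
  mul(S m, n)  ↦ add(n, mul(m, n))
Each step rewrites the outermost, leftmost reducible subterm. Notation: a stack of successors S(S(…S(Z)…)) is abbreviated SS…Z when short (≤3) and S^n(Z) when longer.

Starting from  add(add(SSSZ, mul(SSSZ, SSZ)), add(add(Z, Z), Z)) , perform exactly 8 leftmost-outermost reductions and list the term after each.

Answer: after 8 steps: S(S(S(add(add(SSZ, mul(SSZ, SSZ)), add(add(Z, Z), Z)))))

Derivation:
  start: add(add(SSSZ, mul(SSSZ, SSZ)), add(add(Z, Z), Z))
  →1  add(S(add(SSZ, mul(SSSZ, SSZ))), add(add(Z, Z), Z))
  →2  S(add(add(SSZ, mul(SSSZ, SSZ)), add(add(Z, Z), Z)))
  →3  S(add(S(add(SZ, mul(SSSZ, SSZ))), add(add(Z, Z), Z)))
  →4  S(S(add(add(SZ, mul(SSSZ, SSZ)), add(add(Z, Z), Z))))
  →5  S(S(add(S(add(Z, mul(SSSZ, SSZ))), add(add(Z, Z), Z))))
  →6  S(S(S(add(add(Z, mul(SSSZ, SSZ)), add(add(Z, Z), Z)))))
  →7  S(S(S(add(mul(SSSZ, SSZ), add(add(Z, Z), Z)))))
  →8  S(S(S(add(add(SSZ, mul(SSZ, SSZ)), add(add(Z, Z), Z)))))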